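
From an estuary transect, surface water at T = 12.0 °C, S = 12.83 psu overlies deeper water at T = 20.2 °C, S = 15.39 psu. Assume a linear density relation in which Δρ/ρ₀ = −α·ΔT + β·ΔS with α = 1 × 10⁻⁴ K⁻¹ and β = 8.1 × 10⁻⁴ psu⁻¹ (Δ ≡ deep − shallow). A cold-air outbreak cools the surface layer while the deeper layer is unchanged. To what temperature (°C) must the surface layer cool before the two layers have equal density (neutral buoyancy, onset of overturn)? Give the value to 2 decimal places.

-0.54 °C

Neutral buoyancy requires Δρ = 0, i.e. −α(T_deep − T_surf′) + β(S_deep − S_surf) = 0.
T_surf′ = T_deep − (β/α)·ΔS = 20.2 − (8.1 × 10⁻⁴/1 × 10⁻⁴)·(+2.56) = -0.5360 °C.
Cooling required: 12.0 − (-0.5360) = 12.5360 °C.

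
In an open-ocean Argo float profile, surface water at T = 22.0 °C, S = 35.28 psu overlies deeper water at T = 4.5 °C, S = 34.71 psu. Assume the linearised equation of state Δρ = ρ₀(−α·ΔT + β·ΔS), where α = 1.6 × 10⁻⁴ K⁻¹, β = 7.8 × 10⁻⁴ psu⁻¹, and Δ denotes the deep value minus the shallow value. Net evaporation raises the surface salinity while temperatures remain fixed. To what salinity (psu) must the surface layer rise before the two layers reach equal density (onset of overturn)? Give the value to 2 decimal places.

38.30 psu

Neutral buoyancy requires −α(T_deep − T_surf) + β(S_deep − S_surf′) = 0.
S_surf′ = S_deep − (α/β)·ΔT = 34.71 − (1.6 × 10⁻⁴/7.8 × 10⁻⁴)·(-17.5) = 38.2997 psu.
Increase required: 38.2997 − 35.28 = 3.0197 psu.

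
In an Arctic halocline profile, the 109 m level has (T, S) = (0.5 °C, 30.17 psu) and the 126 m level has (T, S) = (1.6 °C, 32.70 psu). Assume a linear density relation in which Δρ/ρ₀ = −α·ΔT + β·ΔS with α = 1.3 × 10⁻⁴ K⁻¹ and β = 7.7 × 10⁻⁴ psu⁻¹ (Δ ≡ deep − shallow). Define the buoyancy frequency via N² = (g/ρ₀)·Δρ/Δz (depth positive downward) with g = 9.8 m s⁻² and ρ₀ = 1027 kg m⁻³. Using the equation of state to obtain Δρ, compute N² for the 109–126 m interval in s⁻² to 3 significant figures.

ΔT = +1.1 K, ΔS = +2.53 psu (deep − shallow).
Δρ/ρ₀ = −αΔT + βΔS = -1.43 × 10⁻⁴ + 1.9481 × 10⁻³ = 1.8051 × 10⁻³, so Δρ ≈ 1.854 kg m⁻³.
N² = (g/ρ₀)·Δρ/Δz = g·(Δρ/ρ₀)/Δz = 9.8 × 1.8051 × 10⁻³ / 17 = 1.0406 × 10⁻³ s⁻² ≈ 1.04 × 10⁻³ s⁻².

1.04 × 10⁻³ s⁻²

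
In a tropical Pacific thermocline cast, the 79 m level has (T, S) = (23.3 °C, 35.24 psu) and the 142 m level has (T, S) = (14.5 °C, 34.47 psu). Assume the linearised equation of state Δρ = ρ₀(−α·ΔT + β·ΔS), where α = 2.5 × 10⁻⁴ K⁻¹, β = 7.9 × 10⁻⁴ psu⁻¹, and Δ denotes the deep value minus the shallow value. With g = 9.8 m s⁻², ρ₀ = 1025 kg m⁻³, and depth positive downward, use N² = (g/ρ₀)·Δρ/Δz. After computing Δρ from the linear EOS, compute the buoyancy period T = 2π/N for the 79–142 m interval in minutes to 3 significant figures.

6.66 min

ΔT = -8.8 K, ΔS = -0.77 psu (deep − shallow).
Δρ/ρ₀ = −αΔT + βΔS = 2.20 × 10⁻³ − 6.083 × 10⁻⁴ = 1.5917 × 10⁻³, so Δρ ≈ 1.631 kg m⁻³.
N² = (g/ρ₀)·Δρ/Δz = g·(Δρ/ρ₀)/Δz = 9.8 × 1.5917 × 10⁻³ / 63 = 2.4760 × 10⁻⁴ s⁻².
N = √(2.4760 × 10⁻⁴) = 0.015735 rad s⁻¹ → T = 2π/N = 399.31 s = 6.6552 min ≈ 6.66 min.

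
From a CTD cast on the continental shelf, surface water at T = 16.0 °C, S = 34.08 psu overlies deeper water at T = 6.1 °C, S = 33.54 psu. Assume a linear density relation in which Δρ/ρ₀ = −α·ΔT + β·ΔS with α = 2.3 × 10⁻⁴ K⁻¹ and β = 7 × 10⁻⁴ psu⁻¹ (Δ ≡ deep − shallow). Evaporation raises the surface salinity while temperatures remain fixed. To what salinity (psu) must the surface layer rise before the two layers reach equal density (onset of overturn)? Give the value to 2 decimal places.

Neutral buoyancy requires −α(T_deep − T_surf) + β(S_deep − S_surf′) = 0.
S_surf′ = S_deep − (α/β)·ΔT = 33.54 − (2.3 × 10⁻⁴/7 × 10⁻⁴)·(-9.9) = 36.7929 psu.
Increase required: 36.7929 − 34.08 = 2.7129 psu.

36.79 psu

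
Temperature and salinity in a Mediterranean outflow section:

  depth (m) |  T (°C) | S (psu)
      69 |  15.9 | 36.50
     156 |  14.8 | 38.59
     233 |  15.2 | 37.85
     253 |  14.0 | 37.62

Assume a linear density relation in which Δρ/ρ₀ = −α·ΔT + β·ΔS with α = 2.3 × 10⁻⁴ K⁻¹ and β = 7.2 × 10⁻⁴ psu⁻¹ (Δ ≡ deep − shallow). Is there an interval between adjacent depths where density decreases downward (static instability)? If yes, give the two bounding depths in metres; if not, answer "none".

Evaluate Δρ/ρ₀ = −αΔT + βΔS across each adjacent pair:
  69–156 m: −αΔT+βΔS = −(2.3 × 10⁻⁴)(-1.1)+(7.2 × 10⁻⁴)(+2.09) = 1.8 × 10⁻³ → stable
  156–233 m: −αΔT+βΔS = −(2.3 × 10⁻⁴)(+0.4)+(7.2 × 10⁻⁴)(-0.74) = -6.2 × 10⁻⁴ → UNSTABLE
  233–253 m: −αΔT+βΔS = −(2.3 × 10⁻⁴)(-1.2)+(7.2 × 10⁻⁴)(-0.23) = 1.1 × 10⁻⁴ → stable
The 156–233 m interval has Δρ < 0: lighter water underlies denser water.

156–233 m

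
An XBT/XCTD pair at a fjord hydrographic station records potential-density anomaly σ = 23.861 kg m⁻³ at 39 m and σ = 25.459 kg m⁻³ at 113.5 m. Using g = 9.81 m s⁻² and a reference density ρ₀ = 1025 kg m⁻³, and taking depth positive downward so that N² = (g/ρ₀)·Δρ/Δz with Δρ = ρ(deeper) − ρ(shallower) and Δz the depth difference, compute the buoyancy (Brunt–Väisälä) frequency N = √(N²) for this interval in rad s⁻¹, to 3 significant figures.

Δρ = 1025.459 − 1023.861 = 1.598 kg m⁻³ over Δz = 113.5 − 39 = 74.5 m.
N² = (9.81/1025) × (1.598/74.5) = 2.0529 × 10⁻⁴ s⁻².
N = √(2.0529 × 10⁻⁴) = 0.014328 rad s⁻¹ ≈ 0.0143 rad s⁻¹.

0.0143 rad s⁻¹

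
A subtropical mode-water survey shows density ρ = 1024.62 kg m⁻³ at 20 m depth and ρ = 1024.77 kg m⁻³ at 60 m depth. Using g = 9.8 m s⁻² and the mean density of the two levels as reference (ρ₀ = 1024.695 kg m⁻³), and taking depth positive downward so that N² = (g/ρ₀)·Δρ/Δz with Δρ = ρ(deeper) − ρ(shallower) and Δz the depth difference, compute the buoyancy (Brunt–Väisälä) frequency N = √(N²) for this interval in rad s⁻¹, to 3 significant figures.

5.99 × 10⁻³ rad s⁻¹

Δρ = 1024.77 − 1024.62 = 0.15 kg m⁻³ over Δz = 60 − 20 = 40 m.
N² = (9.8/1024.695) × (0.15/40) = 3.5864 × 10⁻⁵ s⁻².
N = √(3.5864 × 10⁻⁵) = 5.9887 × 10⁻³ rad s⁻¹ ≈ 5.99 × 10⁻³ rad s⁻¹.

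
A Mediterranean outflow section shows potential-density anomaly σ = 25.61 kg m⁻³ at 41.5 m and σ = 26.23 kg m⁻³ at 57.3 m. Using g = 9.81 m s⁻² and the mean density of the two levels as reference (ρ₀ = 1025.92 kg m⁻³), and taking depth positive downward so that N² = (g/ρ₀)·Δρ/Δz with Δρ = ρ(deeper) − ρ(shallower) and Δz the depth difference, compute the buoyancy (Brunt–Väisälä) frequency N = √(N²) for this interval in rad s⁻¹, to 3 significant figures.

0.0194 rad s⁻¹

Δρ = 1026.23 − 1025.61 = 0.62 kg m⁻³ over Δz = 57.3 − 41.5 = 15.8 m.
N² = (9.81/1025.92) × (0.62/15.8) = 3.7522 × 10⁻⁴ s⁻².
N = √(3.7522 × 10⁻⁴) = 0.019371 rad s⁻¹ ≈ 0.0194 rad s⁻¹.
A positive N² confirms static stability across the interval.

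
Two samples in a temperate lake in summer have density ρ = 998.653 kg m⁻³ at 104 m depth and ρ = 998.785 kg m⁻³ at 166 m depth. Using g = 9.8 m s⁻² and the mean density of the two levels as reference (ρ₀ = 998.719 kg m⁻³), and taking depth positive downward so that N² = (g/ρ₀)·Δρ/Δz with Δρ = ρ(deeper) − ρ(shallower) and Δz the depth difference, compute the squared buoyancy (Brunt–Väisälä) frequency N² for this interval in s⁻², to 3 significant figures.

Δρ = 998.785 − 998.653 = 0.132 kg m⁻³ over Δz = 166 − 104 = 62 m.
N² = (9.8/998.719) × (0.132/62) = 2.0891 × 10⁻⁵ s⁻² ≈ 2.09 × 10⁻⁵ s⁻².

2.09 × 10⁻⁵ s⁻²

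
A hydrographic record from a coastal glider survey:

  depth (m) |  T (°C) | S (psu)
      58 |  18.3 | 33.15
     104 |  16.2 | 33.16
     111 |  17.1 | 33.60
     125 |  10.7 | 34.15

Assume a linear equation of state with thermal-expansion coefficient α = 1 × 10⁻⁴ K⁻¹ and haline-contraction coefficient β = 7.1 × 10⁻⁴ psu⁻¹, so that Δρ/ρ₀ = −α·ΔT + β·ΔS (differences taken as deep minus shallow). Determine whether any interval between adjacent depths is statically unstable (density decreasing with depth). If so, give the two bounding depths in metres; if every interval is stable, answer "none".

none

Evaluate Δρ/ρ₀ = −αΔT + βΔS across each adjacent pair:
  58–104 m: −αΔT+βΔS = −(1 × 10⁻⁴)(-2.1)+(7.1 × 10⁻⁴)(+0.01) = 2.2 × 10⁻⁴ → stable
  104–111 m: −αΔT+βΔS = −(1 × 10⁻⁴)(+0.9)+(7.1 × 10⁻⁴)(+0.44) = 2.2 × 10⁻⁴ → stable
  111–125 m: −αΔT+βΔS = −(1 × 10⁻⁴)(-6.4)+(7.1 × 10⁻⁴)(+0.55) = 1.0 × 10⁻³ → stable
Every interval has Δρ > 0: the column is stably stratified throughout.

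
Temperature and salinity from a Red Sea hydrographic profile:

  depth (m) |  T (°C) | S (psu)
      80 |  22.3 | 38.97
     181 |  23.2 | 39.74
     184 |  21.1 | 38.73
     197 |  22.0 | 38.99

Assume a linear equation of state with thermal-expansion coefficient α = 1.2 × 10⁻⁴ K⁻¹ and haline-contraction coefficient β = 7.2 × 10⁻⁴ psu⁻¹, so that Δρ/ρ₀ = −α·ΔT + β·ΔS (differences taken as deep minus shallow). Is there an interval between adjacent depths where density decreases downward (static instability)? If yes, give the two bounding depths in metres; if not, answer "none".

181–184 m

Evaluate Δρ/ρ₀ = −αΔT + βΔS across each adjacent pair:
  80–181 m: −αΔT+βΔS = −(1.2 × 10⁻⁴)(+0.9)+(7.2 × 10⁻⁴)(+0.77) = 4.5 × 10⁻⁴ → stable
  181–184 m: −αΔT+βΔS = −(1.2 × 10⁻⁴)(-2.1)+(7.2 × 10⁻⁴)(-1.01) = -4.8 × 10⁻⁴ → UNSTABLE
  184–197 m: −αΔT+βΔS = −(1.2 × 10⁻⁴)(+0.9)+(7.2 × 10⁻⁴)(+0.26) = 7.9 × 10⁻⁵ → stable
The 181–184 m interval has Δρ < 0: lighter water underlies denser water.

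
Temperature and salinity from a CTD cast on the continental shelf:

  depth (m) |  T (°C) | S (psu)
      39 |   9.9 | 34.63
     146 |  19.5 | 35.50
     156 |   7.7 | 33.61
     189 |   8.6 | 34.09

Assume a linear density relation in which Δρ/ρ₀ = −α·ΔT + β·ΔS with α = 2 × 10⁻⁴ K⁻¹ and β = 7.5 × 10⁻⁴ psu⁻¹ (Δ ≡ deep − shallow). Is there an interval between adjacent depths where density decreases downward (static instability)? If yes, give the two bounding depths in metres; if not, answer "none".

39–146 m

Evaluate Δρ/ρ₀ = −αΔT + βΔS across each adjacent pair:
  39–146 m: −αΔT+βΔS = −(2 × 10⁻⁴)(+9.6)+(7.5 × 10⁻⁴)(+0.87) = -1.3 × 10⁻³ → UNSTABLE
  146–156 m: −αΔT+βΔS = −(2 × 10⁻⁴)(-11.8)+(7.5 × 10⁻⁴)(-1.89) = 9.4 × 10⁻⁴ → stable
  156–189 m: −αΔT+βΔS = −(2 × 10⁻⁴)(+0.9)+(7.5 × 10⁻⁴)(+0.48) = 1.8 × 10⁻⁴ → stable
The 39–146 m interval has Δρ < 0: lighter water underlies denser water.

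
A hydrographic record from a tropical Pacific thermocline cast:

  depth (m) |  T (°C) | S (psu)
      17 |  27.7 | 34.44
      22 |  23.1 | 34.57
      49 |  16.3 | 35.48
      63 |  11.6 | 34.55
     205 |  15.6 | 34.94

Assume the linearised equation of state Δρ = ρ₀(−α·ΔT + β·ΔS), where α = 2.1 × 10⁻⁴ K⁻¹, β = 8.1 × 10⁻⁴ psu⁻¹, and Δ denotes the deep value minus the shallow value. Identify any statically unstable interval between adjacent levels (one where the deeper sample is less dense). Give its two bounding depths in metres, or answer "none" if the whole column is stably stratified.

63–205 m

Evaluate Δρ/ρ₀ = −αΔT + βΔS across each adjacent pair:
  17–22 m: −αΔT+βΔS = −(2.1 × 10⁻⁴)(-4.6)+(8.1 × 10⁻⁴)(+0.13) = 1.1 × 10⁻³ → stable
  22–49 m: −αΔT+βΔS = −(2.1 × 10⁻⁴)(-6.8)+(8.1 × 10⁻⁴)(+0.91) = 2.2 × 10⁻³ → stable
  49–63 m: −αΔT+βΔS = −(2.1 × 10⁻⁴)(-4.7)+(8.1 × 10⁻⁴)(-0.93) = 2.3 × 10⁻⁴ → stable
  63–205 m: −αΔT+βΔS = −(2.1 × 10⁻⁴)(+4.0)+(8.1 × 10⁻⁴)(+0.39) = -5.2 × 10⁻⁴ → UNSTABLE
The 63–205 m interval has Δρ < 0: lighter water underlies denser water.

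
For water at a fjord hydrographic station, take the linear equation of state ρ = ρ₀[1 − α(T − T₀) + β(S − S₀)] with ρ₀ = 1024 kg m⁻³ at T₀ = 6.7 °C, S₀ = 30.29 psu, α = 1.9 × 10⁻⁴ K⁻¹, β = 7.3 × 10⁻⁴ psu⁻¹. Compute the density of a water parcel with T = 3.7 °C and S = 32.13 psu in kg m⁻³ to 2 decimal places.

1025.96 kg m⁻³

T − T₀ = -3.0 K, S − S₀ = +1.84 psu.
Bracket = 1 − α·(-3.0) + β·(+1.84) = 1 + (1.9132 × 10⁻³) = 1.0019132.
ρ = 1024 × 1.0019132 = 1025.96 kg m⁻³.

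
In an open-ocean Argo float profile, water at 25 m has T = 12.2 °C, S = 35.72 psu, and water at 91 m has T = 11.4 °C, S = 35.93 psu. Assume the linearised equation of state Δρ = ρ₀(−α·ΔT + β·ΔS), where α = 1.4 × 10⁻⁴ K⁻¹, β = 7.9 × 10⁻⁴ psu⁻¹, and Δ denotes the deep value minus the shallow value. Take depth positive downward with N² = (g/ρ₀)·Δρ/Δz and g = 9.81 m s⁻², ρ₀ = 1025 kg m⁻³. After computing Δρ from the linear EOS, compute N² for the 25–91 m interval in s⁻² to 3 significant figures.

4.13 × 10⁻⁵ s⁻²

ΔT = -0.8 K, ΔS = +0.21 psu (deep − shallow).
Δρ/ρ₀ = −αΔT + βΔS = 1.12 × 10⁻⁴ + 1.659 × 10⁻⁴ = 2.779 × 10⁻⁴, so Δρ ≈ 0.2848 kg m⁻³.
N² = (g/ρ₀)·Δρ/Δz = g·(Δρ/ρ₀)/Δz = 9.81 × 2.779 × 10⁻⁴ / 66 = 4.1306 × 10⁻⁵ s⁻² ≈ 4.13 × 10⁻⁵ s⁻².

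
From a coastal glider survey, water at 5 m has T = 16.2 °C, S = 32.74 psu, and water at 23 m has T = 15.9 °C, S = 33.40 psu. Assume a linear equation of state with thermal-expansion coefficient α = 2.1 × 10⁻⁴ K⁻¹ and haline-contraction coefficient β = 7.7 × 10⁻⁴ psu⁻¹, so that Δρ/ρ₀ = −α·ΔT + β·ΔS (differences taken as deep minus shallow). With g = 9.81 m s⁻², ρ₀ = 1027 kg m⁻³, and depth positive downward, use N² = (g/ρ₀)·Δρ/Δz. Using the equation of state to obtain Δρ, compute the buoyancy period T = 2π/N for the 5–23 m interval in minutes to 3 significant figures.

ΔT = -0.3 K, ΔS = +0.66 psu (deep − shallow).
Δρ/ρ₀ = −αΔT + βΔS = 6.30 × 10⁻⁵ + 5.082 × 10⁻⁴ = 5.712 × 10⁻⁴, so Δρ ≈ 0.5866 kg m⁻³.
N² = (g/ρ₀)·Δρ/Δz = g·(Δρ/ρ₀)/Δz = 9.81 × 5.712 × 10⁻⁴ / 18 = 3.1130 × 10⁻⁴ s⁻².
N = √(3.1130 × 10⁻⁴) = 0.017644 rad s⁻¹ → T = 2π/N = 356.11 s = 5.9352 min ≈ 5.94 min.

5.94 min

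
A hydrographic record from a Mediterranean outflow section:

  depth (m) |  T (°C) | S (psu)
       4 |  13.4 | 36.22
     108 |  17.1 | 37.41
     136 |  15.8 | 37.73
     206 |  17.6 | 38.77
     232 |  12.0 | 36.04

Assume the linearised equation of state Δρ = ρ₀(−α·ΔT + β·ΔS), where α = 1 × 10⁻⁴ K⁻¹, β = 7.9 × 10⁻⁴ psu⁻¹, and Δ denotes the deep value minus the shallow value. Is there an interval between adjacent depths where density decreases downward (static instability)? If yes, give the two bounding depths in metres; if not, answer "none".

Evaluate Δρ/ρ₀ = −αΔT + βΔS across each adjacent pair:
  4–108 m: −αΔT+βΔS = −(1 × 10⁻⁴)(+3.7)+(7.9 × 10⁻⁴)(+1.19) = 5.7 × 10⁻⁴ → stable
  108–136 m: −αΔT+βΔS = −(1 × 10⁻⁴)(-1.3)+(7.9 × 10⁻⁴)(+0.32) = 3.8 × 10⁻⁴ → stable
  136–206 m: −αΔT+βΔS = −(1 × 10⁻⁴)(+1.8)+(7.9 × 10⁻⁴)(+1.04) = 6.4 × 10⁻⁴ → stable
  206–232 m: −αΔT+βΔS = −(1 × 10⁻⁴)(-5.6)+(7.9 × 10⁻⁴)(-2.73) = -1.6 × 10⁻³ → UNSTABLE
The 206–232 m interval has Δρ < 0: lighter water underlies denser water.

206–232 m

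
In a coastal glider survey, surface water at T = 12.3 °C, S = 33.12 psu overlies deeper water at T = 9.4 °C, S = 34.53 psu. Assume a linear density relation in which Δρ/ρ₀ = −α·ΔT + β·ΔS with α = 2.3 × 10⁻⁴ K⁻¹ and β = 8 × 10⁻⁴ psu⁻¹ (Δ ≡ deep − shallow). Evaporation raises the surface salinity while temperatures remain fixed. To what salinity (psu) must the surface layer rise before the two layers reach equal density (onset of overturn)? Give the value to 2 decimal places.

Neutral buoyancy requires −α(T_deep − T_surf) + β(S_deep − S_surf′) = 0.
S_surf′ = S_deep − (α/β)·ΔT = 34.53 − (2.3 × 10⁻⁴/8 × 10⁻⁴)·(-2.9) = 35.3638 psu.
Increase required: 35.3638 − 33.12 = 2.2438 psu.

35.36 psu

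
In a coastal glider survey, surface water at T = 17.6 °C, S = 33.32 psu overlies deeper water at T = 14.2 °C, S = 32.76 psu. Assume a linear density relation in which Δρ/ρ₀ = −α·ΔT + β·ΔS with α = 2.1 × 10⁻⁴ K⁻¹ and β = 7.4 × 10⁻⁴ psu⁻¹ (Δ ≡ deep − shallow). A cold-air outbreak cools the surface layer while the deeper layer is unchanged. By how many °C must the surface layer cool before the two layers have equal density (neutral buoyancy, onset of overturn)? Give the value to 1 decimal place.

Neutral buoyancy requires Δρ = 0, i.e. −α(T_deep − T_surf′) + β(S_deep − S_surf) = 0.
T_surf′ = T_deep − (β/α)·ΔS = 14.2 − (7.4 × 10⁻⁴/2.1 × 10⁻⁴)·(-0.56) = 16.173 °C.
Cooling required: 17.6 − (16.173) = 1.427 °C.

1.4 °C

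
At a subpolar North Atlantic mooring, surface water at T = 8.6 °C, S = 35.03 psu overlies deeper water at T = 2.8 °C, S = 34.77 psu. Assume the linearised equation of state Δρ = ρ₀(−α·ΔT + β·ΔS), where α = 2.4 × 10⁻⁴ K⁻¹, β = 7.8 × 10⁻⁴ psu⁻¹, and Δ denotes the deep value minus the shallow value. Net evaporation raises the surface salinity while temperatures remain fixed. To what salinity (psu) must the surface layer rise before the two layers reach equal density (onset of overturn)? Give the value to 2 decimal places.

Neutral buoyancy requires −α(T_deep − T_surf) + β(S_deep − S_surf′) = 0.
S_surf′ = S_deep − (α/β)·ΔT = 34.77 − (2.4 × 10⁻⁴/7.8 × 10⁻⁴)·(-5.8) = 36.5546 psu.
Increase required: 36.5546 − 35.03 = 1.5246 psu.

36.55 psu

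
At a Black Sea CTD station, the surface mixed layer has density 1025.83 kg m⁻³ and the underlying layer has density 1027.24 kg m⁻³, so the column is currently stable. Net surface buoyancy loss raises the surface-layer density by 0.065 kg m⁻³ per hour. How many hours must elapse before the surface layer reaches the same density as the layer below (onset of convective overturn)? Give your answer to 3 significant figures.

Density deficit of the surface layer: 1027.24 − 1025.83 = 1.41 kg m⁻³.
Required change = 1.41 / 0.065 = 21.7 hours.

21.7 hours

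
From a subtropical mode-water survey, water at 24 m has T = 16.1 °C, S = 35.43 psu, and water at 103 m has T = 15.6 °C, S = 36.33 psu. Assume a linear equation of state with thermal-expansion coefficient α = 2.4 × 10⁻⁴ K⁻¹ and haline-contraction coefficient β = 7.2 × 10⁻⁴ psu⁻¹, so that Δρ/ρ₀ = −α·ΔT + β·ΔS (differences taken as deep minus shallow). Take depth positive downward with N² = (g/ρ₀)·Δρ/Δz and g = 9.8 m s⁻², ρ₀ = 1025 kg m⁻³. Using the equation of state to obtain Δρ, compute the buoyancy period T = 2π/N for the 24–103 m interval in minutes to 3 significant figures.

ΔT = -0.5 K, ΔS = +0.90 psu (deep − shallow).
Δρ/ρ₀ = −αΔT + βΔS = 1.20 × 10⁻⁴ + 6.48 × 10⁻⁴ = 7.68 × 10⁻⁴, so Δρ ≈ 0.7872 kg m⁻³.
N² = (g/ρ₀)·Δρ/Δz = g·(Δρ/ρ₀)/Δz = 9.8 × 7.68 × 10⁻⁴ / 79 = 9.5271 × 10⁻⁵ s⁻².
N = √(9.5271 × 10⁻⁵) = 9.7607 × 10⁻³ rad s⁻¹ → T = 2π/N = 643.72 s = 10.729 min ≈ 10.7 min.

10.7 min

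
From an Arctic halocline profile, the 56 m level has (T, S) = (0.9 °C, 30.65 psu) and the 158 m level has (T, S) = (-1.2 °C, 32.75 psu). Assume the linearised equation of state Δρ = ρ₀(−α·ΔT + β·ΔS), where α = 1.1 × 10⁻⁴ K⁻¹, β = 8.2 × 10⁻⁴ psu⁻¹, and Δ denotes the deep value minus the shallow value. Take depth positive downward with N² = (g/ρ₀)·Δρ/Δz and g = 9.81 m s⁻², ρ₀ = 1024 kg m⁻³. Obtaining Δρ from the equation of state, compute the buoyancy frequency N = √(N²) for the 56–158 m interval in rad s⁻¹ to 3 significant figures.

ΔT = -2.1 K, ΔS = +2.10 psu (deep − shallow).
Δρ/ρ₀ = −αΔT + βΔS = 2.31 × 10⁻⁴ + 1.722 × 10⁻³ = 1.953 × 10⁻³, so Δρ ≈ 2.000 kg m⁻³.
N² = (g/ρ₀)·Δρ/Δz = g·(Δρ/ρ₀)/Δz = 9.81 × 1.953 × 10⁻³ / 102 = 1.8783 × 10⁻⁴ s⁻².
N = √(1.8783 × 10⁻⁴) = 0.013705 rad s⁻¹ ≈ 0.0137 rad s⁻¹.

0.0137 rad s⁻¹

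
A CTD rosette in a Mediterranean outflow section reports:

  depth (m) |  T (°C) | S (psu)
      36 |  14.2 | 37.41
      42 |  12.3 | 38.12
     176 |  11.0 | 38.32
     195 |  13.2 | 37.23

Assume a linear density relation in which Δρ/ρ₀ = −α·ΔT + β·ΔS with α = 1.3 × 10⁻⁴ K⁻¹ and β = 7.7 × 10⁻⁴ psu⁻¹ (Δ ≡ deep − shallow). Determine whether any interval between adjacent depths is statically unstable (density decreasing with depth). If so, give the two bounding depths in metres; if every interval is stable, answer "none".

176–195 m

Evaluate Δρ/ρ₀ = −αΔT + βΔS across each adjacent pair:
  36–42 m: −αΔT+βΔS = −(1.3 × 10⁻⁴)(-1.9)+(7.7 × 10⁻⁴)(+0.71) = 7.9 × 10⁻⁴ → stable
  42–176 m: −αΔT+βΔS = −(1.3 × 10⁻⁴)(-1.3)+(7.7 × 10⁻⁴)(+0.20) = 3.2 × 10⁻⁴ → stable
  176–195 m: −αΔT+βΔS = −(1.3 × 10⁻⁴)(+2.2)+(7.7 × 10⁻⁴)(-1.09) = -1.1 × 10⁻³ → UNSTABLE
The 176–195 m interval has Δρ < 0: lighter water underlies denser water.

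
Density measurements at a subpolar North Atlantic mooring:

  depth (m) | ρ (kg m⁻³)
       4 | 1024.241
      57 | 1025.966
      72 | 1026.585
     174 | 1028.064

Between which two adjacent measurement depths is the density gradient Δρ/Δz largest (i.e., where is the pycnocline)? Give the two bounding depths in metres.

57–72 m

Compute the density gradient over each adjacent pair:
  4–57 m: Δρ/Δz = 1.725/53 = 0.033 kg m⁻⁴
  57–72 m: Δρ/Δz = 0.619/15 = 0.041 kg m⁻⁴
  72–174 m: Δρ/Δz = 1.479/102 = 0.015 kg m⁻⁴
The largest gradient is in the 57–72 m interval — the pycnocline.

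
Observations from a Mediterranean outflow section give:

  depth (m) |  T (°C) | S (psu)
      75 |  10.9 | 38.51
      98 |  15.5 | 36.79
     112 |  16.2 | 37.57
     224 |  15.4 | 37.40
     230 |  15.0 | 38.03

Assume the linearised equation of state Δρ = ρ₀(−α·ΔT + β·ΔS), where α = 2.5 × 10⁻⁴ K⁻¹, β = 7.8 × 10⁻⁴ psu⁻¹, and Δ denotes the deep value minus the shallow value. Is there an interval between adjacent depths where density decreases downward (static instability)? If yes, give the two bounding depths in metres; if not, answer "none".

75–98 m

Evaluate Δρ/ρ₀ = −αΔT + βΔS across each adjacent pair:
  75–98 m: −αΔT+βΔS = −(2.5 × 10⁻⁴)(+4.6)+(7.8 × 10⁻⁴)(-1.72) = -2.5 × 10⁻³ → UNSTABLE
  98–112 m: −αΔT+βΔS = −(2.5 × 10⁻⁴)(+0.7)+(7.8 × 10⁻⁴)(+0.78) = 4.3 × 10⁻⁴ → stable
  112–224 m: −αΔT+βΔS = −(2.5 × 10⁻⁴)(-0.8)+(7.8 × 10⁻⁴)(-0.17) = 6.7 × 10⁻⁵ → stable
  224–230 m: −αΔT+βΔS = −(2.5 × 10⁻⁴)(-0.4)+(7.8 × 10⁻⁴)(+0.63) = 5.9 × 10⁻⁴ → stable
The 75–98 m interval has Δρ < 0: lighter water underlies denser water.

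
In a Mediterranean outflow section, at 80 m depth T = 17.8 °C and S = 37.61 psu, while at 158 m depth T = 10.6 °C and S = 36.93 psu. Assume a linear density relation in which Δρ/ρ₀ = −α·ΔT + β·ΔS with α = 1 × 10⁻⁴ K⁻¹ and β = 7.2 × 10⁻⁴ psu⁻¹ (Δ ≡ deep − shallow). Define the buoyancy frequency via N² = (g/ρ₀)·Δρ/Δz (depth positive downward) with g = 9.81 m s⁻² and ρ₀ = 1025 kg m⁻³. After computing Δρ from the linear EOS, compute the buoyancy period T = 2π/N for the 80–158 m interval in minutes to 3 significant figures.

19.5 min

ΔT = -7.2 K, ΔS = -0.68 psu (deep − shallow).
Δρ/ρ₀ = −αΔT + βΔS = 7.20 × 10⁻⁴ − 4.896 × 10⁻⁴ = 2.304 × 10⁻⁴, so Δρ ≈ 0.2362 kg m⁻³.
N² = (g/ρ₀)·Δρ/Δz = g·(Δρ/ρ₀)/Δz = 9.81 × 2.304 × 10⁻⁴ / 78 = 2.8977 × 10⁻⁵ s⁻².
N = √(2.8977 × 10⁻⁵) = 5.3830 × 10⁻³ rad s⁻¹ → T = 2π/N = 1.1672 × 10³ s = 19.453 min ≈ 19.5 min.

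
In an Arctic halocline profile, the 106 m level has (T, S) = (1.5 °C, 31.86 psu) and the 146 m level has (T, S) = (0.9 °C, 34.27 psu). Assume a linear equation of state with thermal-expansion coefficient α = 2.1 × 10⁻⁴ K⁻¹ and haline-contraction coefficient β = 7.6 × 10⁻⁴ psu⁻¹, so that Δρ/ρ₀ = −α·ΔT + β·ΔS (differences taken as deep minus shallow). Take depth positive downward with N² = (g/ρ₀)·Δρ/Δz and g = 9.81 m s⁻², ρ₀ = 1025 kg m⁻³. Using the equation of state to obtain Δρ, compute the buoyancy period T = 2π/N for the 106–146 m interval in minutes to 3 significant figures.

ΔT = -0.6 K, ΔS = +2.41 psu (deep − shallow).
Δρ/ρ₀ = −αΔT + βΔS = 1.26 × 10⁻⁴ + 1.8316 × 10⁻³ = 1.9576 × 10⁻³, so Δρ ≈ 2.007 kg m⁻³.
N² = (g/ρ₀)·Δρ/Δz = g·(Δρ/ρ₀)/Δz = 9.81 × 1.9576 × 10⁻³ / 40 = 4.8010 × 10⁻⁴ s⁻².
N = √(4.8010 × 10⁻⁴) = 0.021911 rad s⁻¹ → T = 2π/N = 286.76 s = 4.7793 min ≈ 4.78 min.

4.78 min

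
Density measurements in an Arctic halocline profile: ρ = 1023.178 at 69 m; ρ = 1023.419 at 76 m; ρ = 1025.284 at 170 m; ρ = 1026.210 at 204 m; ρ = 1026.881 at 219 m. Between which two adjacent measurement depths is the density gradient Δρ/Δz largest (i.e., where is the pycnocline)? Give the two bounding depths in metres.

204–219 m

Compute the density gradient over each adjacent pair:
  69–76 m: Δρ/Δz = 0.241/7 = 0.034 kg m⁻⁴
  76–170 m: Δρ/Δz = 1.865/94 = 0.020 kg m⁻⁴
  170–204 m: Δρ/Δz = 0.926/34 = 0.027 kg m⁻⁴
  204–219 m: Δρ/Δz = 0.671/15 = 0.045 kg m⁻⁴
The largest gradient is in the 204–219 m interval — the pycnocline.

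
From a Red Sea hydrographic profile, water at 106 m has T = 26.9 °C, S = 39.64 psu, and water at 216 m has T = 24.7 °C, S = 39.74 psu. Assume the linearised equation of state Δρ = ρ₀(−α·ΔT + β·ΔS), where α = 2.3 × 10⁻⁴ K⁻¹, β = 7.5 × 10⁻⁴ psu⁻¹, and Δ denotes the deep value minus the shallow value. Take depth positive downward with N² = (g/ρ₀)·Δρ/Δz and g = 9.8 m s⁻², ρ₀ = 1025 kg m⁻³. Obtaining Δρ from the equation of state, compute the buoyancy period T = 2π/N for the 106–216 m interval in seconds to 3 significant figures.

ΔT = -2.2 K, ΔS = +0.10 psu (deep − shallow).
Δρ/ρ₀ = −αΔT + βΔS = 5.06 × 10⁻⁴ + 7.50 × 10⁻⁵ = 5.81 × 10⁻⁴, so Δρ ≈ 0.5955 kg m⁻³.
N² = (g/ρ₀)·Δρ/Δz = g·(Δρ/ρ₀)/Δz = 9.8 × 5.81 × 10⁻⁴ / 110 = 5.1762 × 10⁻⁵ s⁻².
N = √(5.1762 × 10⁻⁵) = 7.1946 × 10⁻³ rad s⁻¹ → T = 2π/N = 873.32 s ≈ 873 s.

873 s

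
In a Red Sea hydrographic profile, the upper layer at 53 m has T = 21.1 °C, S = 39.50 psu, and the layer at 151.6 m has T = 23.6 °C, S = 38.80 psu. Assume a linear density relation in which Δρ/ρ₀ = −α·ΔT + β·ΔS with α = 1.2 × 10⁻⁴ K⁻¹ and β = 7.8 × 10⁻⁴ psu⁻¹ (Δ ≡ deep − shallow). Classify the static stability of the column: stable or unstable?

ΔT = 23.6 − 21.1 = +2.5 K and ΔS = 38.80 − 39.50 = -0.70 psu (deep − shallow).
−αΔT = -3.00 × 10⁻⁴; βΔS = -5.46 × 10⁻⁴; sum Δρ/ρ₀ = -8.46 × 10⁻⁴.
Δρ/ρ₀ < 0, so Δρ < 0: deeper water is lighter → statically unstable; the column would overturn.

unstable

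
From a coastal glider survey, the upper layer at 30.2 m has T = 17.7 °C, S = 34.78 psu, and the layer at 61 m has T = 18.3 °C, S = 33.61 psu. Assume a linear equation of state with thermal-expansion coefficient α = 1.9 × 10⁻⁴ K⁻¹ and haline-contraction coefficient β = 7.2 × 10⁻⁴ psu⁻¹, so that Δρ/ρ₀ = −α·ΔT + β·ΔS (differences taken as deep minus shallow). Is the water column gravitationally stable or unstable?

ΔT = 18.3 − 17.7 = +0.6 K and ΔS = 33.61 − 34.78 = -1.17 psu (deep − shallow).
−αΔT = -1.14 × 10⁻⁴; βΔS = -8.424 × 10⁻⁴; sum Δρ/ρ₀ = -9.564 × 10⁻⁴.
Δρ/ρ₀ < 0, so Δρ < 0: deeper water is lighter → statically unstable; the column would overturn.

unstable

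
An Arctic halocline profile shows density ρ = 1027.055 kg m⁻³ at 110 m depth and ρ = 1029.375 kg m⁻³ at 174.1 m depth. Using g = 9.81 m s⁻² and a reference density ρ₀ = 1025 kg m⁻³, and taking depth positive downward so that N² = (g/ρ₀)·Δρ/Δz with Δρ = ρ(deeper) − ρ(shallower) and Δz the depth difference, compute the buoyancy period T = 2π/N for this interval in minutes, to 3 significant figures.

5.63 min

Δρ = 1029.375 − 1027.055 = 2.320 kg m⁻³ over Δz = 174.1 − 110 = 64.1 m.
N² = (9.81/1025) × (2.320/64.1) = 3.4640 × 10⁻⁴ s⁻².
N = √(3.4640 × 10⁻⁴) = 0.018612 rad s⁻¹, so T = 2π/N = 337.59 s = 5.6265 min ≈ 5.63 min.
N² > 0, so the interval is statically stable.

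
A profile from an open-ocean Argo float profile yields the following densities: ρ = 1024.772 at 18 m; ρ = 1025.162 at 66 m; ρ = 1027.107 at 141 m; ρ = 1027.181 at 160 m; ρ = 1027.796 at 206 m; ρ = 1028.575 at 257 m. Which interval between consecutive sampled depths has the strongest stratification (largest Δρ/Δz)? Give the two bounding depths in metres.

66–141 m

Compute the density gradient over each adjacent pair:
  18–66 m: Δρ/Δz = 0.390/48 = 8.1 × 10⁻³ kg m⁻⁴
  66–141 m: Δρ/Δz = 1.945/75 = 0.026 kg m⁻⁴
  141–160 m: Δρ/Δz = 0.074/19 = 3.9 × 10⁻³ kg m⁻⁴
  160–206 m: Δρ/Δz = 0.615/46 = 0.013 kg m⁻⁴
  206–257 m: Δρ/Δz = 0.779/51 = 0.015 kg m⁻⁴
The largest gradient is in the 66–141 m interval — the pycnocline.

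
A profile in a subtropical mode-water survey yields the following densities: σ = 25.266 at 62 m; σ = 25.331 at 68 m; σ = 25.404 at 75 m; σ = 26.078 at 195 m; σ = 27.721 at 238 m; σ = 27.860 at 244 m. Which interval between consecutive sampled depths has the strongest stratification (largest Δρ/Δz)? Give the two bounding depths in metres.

195–238 m

Compute the density gradient over each adjacent pair:
  62–68 m: Δρ/Δz = 0.065/6 = 0.011 kg m⁻⁴
  68–75 m: Δρ/Δz = 0.073/7 = 0.010 kg m⁻⁴
  75–195 m: Δρ/Δz = 0.674/120 = 5.6 × 10⁻³ kg m⁻⁴
  195–238 m: Δρ/Δz = 1.643/43 = 0.038 kg m⁻⁴
  238–244 m: Δρ/Δz = 0.139/6 = 0.023 kg m⁻⁴
The largest gradient is in the 195–238 m interval — the pycnocline.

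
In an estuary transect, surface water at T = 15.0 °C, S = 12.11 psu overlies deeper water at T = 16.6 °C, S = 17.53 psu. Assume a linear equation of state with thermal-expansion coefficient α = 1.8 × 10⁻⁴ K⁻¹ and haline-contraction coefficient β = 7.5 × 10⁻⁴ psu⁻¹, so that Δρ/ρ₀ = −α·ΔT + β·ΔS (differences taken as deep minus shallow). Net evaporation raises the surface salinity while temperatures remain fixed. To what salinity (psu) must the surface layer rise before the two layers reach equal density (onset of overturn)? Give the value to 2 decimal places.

17.15 psu

Neutral buoyancy requires −α(T_deep − T_surf) + β(S_deep − S_surf′) = 0.
S_surf′ = S_deep − (α/β)·ΔT = 17.53 − (1.8 × 10⁻⁴/7.5 × 10⁻⁴)·(+1.6) = 17.1460 psu.
Increase required: 17.1460 − 12.11 = 5.0360 psu.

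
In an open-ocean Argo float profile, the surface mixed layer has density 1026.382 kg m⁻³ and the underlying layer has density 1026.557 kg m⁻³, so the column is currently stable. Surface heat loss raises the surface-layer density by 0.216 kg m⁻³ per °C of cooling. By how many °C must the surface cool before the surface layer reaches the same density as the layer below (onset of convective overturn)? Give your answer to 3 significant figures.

Density deficit of the surface layer: 1026.557 − 1026.382 = 0.175 kg m⁻³.
Required change = 0.175 / 0.216 = 0.810 °C.

0.810 °C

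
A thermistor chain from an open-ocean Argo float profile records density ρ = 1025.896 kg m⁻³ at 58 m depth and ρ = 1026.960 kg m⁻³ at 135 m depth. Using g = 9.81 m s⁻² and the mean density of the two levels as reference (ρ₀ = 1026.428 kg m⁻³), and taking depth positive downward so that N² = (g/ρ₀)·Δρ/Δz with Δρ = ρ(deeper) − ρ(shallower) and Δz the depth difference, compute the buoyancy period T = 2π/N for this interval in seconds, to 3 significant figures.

Δρ = 1026.960 − 1025.896 = 1.064 kg m⁻³ over Δz = 135 − 58 = 77 m.
N² = (9.81/1026.428) × (1.064/77) = 1.3207 × 10⁻⁴ s⁻².
N = √(1.3207 × 10⁻⁴) = 0.011492 rad s⁻¹, so T = 2π/N = 546.74 s ≈ 547 s.

547 s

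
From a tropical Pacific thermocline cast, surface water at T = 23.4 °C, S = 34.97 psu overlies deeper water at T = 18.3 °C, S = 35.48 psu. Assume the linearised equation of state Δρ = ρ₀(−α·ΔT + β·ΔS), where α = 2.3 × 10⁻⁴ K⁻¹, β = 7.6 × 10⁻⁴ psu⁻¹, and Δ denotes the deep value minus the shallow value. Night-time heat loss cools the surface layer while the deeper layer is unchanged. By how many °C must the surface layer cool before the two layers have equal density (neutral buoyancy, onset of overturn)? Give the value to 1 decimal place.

Neutral buoyancy requires Δρ = 0, i.e. −α(T_deep − T_surf′) + β(S_deep − S_surf) = 0.
T_surf′ = T_deep − (β/α)·ΔS = 18.3 − (7.6 × 10⁻⁴/2.3 × 10⁻⁴)·(+0.51) = 16.615 °C.
Cooling required: 23.4 − (16.615) = 6.785 °C.

6.8 °C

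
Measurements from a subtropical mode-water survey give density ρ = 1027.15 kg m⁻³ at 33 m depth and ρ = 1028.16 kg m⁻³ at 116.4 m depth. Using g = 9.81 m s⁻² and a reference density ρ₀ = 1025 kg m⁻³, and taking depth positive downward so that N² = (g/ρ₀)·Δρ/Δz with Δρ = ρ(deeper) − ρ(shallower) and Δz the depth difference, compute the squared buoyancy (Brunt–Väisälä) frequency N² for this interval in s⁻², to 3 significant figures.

1.16 × 10⁻⁴ s⁻²

Δρ = 1028.16 − 1027.15 = 1.01 kg m⁻³ over Δz = 116.4 − 33 = 83.4 m.
N² = (9.81/1025) × (1.01/83.4) = 1.1590 × 10⁻⁴ s⁻² ≈ 1.16 × 10⁻⁴ s⁻².
N² > 0, so the interval is statically stable.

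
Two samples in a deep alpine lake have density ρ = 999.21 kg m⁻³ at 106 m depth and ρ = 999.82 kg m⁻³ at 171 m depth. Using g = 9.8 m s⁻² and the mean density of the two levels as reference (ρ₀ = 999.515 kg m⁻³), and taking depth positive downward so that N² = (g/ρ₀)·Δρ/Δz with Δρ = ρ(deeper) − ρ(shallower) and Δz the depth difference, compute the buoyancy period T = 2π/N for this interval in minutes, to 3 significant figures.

Δρ = 999.82 − 999.21 = 0.61 kg m⁻³ over Δz = 171 − 106 = 65 m.
N² = (9.8/999.515) × (0.61/65) = 9.2014 × 10⁻⁵ s⁻².
N = √(9.2014 × 10⁻⁵) = 9.5924 × 10⁻³ rad s⁻¹, so T = 2π/N = 655.02 s = 10.917 min ≈ 10.9 min.

10.9 min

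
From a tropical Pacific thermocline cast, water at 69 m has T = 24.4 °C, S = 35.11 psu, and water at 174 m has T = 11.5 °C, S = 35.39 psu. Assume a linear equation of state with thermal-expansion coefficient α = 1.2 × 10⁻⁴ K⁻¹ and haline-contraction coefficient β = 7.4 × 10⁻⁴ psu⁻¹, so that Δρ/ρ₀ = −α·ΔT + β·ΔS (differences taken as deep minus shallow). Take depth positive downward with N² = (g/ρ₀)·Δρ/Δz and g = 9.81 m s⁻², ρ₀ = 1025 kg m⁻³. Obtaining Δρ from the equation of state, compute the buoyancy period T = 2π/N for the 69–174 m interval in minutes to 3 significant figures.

8.18 min

ΔT = -12.9 K, ΔS = +0.28 psu (deep − shallow).
Δρ/ρ₀ = −αΔT + βΔS = 1.548 × 10⁻³ + 2.072 × 10⁻⁴ = 1.7552 × 10⁻³, so Δρ ≈ 1.799 kg m⁻³.
N² = (g/ρ₀)·Δρ/Δz = g·(Δρ/ρ₀)/Δz = 9.81 × 1.7552 × 10⁻³ / 105 = 1.6399 × 10⁻⁴ s⁻².
N = √(1.6399 × 10⁻⁴) = 0.012806 rad s⁻¹ → T = 2π/N = 490.64 s = 8.1773 min ≈ 8.18 min.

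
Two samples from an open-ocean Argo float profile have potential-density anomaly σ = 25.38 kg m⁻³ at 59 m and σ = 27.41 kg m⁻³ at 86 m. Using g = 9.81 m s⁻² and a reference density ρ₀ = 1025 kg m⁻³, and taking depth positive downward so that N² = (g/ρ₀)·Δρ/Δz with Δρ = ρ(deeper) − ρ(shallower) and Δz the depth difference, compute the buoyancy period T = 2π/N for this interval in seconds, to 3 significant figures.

234 s

Δρ = 1027.41 − 1025.38 = 2.03 kg m⁻³ over Δz = 86 − 59 = 27 m.
N² = (9.81/1025) × (2.03/27) = 7.1958 × 10⁻⁴ s⁻².
N = √(7.1958 × 10⁻⁴) = 0.026825 rad s⁻¹, so T = 2π/N = 234.23 s ≈ 234 s.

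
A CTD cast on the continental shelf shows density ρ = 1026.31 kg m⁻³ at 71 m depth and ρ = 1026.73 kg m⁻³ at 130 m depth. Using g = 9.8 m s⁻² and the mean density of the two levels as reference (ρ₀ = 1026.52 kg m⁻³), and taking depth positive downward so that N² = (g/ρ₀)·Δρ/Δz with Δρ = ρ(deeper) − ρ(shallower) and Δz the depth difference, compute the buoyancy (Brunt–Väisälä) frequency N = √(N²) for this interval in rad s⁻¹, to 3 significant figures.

Δρ = 1026.73 − 1026.31 = 0.42 kg m⁻³ over Δz = 130 − 71 = 59 m.
N² = (9.8/1026.52) × (0.42/59) = 6.7960 × 10⁻⁵ s⁻².
N = √(6.7960 × 10⁻⁵) = 8.2438 × 10⁻³ rad s⁻¹ ≈ 8.24 × 10⁻³ rad s⁻¹.

8.24 × 10⁻³ rad s⁻¹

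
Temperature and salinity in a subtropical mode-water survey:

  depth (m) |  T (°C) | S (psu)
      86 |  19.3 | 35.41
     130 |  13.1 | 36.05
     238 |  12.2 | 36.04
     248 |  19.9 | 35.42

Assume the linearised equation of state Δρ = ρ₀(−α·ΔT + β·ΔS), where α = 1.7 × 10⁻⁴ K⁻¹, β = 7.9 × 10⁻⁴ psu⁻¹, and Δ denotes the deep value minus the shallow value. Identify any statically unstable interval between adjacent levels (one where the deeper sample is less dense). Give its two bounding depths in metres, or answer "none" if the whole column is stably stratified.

Evaluate Δρ/ρ₀ = −αΔT + βΔS across each adjacent pair:
  86–130 m: −αΔT+βΔS = −(1.7 × 10⁻⁴)(-6.2)+(7.9 × 10⁻⁴)(+0.64) = 1.6 × 10⁻³ → stable
  130–238 m: −αΔT+βΔS = −(1.7 × 10⁻⁴)(-0.9)+(7.9 × 10⁻⁴)(-0.01) = 1.5 × 10⁻⁴ → stable
  238–248 m: −αΔT+βΔS = −(1.7 × 10⁻⁴)(+7.7)+(7.9 × 10⁻⁴)(-0.62) = -1.8 × 10⁻³ → UNSTABLE
The 238–248 m interval has Δρ < 0: lighter water underlies denser water.

238–248 m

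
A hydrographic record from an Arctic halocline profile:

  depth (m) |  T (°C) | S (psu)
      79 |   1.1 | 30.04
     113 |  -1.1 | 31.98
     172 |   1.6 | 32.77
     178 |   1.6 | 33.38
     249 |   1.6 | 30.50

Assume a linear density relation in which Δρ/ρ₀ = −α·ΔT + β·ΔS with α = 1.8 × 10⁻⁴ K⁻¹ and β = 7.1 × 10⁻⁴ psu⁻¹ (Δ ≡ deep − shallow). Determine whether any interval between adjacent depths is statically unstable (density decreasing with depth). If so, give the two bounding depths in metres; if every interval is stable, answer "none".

Evaluate Δρ/ρ₀ = −αΔT + βΔS across each adjacent pair:
  79–113 m: −αΔT+βΔS = −(1.8 × 10⁻⁴)(-2.2)+(7.1 × 10⁻⁴)(+1.94) = 1.8 × 10⁻³ → stable
  113–172 m: −αΔT+βΔS = −(1.8 × 10⁻⁴)(+2.7)+(7.1 × 10⁻⁴)(+0.79) = 7.5 × 10⁻⁵ → stable
  172–178 m: −αΔT+βΔS = −(1.8 × 10⁻⁴)(+0.0)+(7.1 × 10⁻⁴)(+0.61) = 4.3 × 10⁻⁴ → stable
  178–249 m: −αΔT+βΔS = −(1.8 × 10⁻⁴)(+0.0)+(7.1 × 10⁻⁴)(-2.88) = -2.0 × 10⁻³ → UNSTABLE
The 178–249 m interval has Δρ < 0: lighter water underlies denser water.

178–249 m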